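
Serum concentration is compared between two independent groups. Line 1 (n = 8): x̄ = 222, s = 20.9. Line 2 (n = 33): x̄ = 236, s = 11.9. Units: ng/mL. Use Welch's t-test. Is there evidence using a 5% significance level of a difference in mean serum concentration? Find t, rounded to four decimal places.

-1.8243

Let group 1 = line 1, group 2 = line 2. H0: μ_1 = μ_2; H1: μ_1 ≠ μ_2 (Welch's two-sample t-test, two-sided).
t = (x̄_1 − x̄_2)/√(s_1²/n_1 + s_2²/n_2) = (222 − 236)/√(20.9²/8 + 11.9²/33) = -1.8243
Welch–Satterthwaite df ≈ 8.13
Two-sided p-value ≈ 0.105
Since p ≈ 0.105 > α = 0.05, fail to reject H0; the data do not provide sufficient evidence against H0.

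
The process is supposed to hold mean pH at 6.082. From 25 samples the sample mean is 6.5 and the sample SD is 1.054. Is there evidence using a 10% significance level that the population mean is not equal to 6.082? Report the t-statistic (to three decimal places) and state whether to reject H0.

H0: μ = 6.082; H1: μ ≠ 6.082 (one-sample t-test, two-sided).
t = (x̄ − μ₀)/(s/√n) = (6.5 − 6.082)/(1.054/√25) = 1.983
df = n − 1 = 24
Two-sided p-value ≈ 0.0589
Since p ≈ 0.0589 < α = 0.1, reject H0; the evidence is statistically significant.

t = 1.983; reject H0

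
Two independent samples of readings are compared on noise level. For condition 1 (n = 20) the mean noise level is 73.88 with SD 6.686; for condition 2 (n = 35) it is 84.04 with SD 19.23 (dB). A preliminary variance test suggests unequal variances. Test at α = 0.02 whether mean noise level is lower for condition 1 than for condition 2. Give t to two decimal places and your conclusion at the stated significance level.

Let group 1 = condition 1, group 2 = condition 2. H0: μ_1 = μ_2; H1: μ_1 < μ_2 (Welch's two-sample t-test, left-tailed).
t = (x̄_1 − x̄_2)/√(s_1²/n_1 + s_2²/n_2) = (73.88 − 84.04)/√(6.686²/20 + 19.23²/35) = -2.84
Welch–Satterthwaite df ≈ 46.21
p-value = P(T ≤ -2.84) ≈ 0.003
Since p ≈ 0.003 < α = 0.02, reject H0; the data support H1.

t = -2.84; reject H0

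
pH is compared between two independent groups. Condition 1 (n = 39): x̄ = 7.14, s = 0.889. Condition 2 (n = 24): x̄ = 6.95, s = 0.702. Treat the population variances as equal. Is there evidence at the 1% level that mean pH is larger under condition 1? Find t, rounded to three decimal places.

Let group 1 = condition 1, group 2 = condition 2. H0: μ_1 = μ_2; H1: μ_1 > μ_2 (two-sample pooled-variance t-test, right-tailed).
s_p² = [(39−1)·0.889² + (24−1)·0.702²]/(39+24−2) = 0.678142
t = (7.14 − 6.95)/√[0.678142·(1/39 + 1/24)] = 0.889
df = n₁ + n₂ − 2 = 61
p-value = P(T ≥ 0.889) ≈ 0.189
Since p ≈ 0.189 > α = 0.01, fail to reject H0; the data do not provide sufficient evidence against H0.

0.889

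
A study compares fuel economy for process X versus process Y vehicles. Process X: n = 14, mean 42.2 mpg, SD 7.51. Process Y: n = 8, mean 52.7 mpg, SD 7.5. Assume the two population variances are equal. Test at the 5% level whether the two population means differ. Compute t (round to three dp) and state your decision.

t = -3.156; reject H0

Let group 1 = process X, group 2 = process Y. H0: μ_1 = μ_2; H1: μ_1 ≠ μ_2 (two-sample pooled-variance t-test, two-sided).
s_p² = [(14−1)·7.51² + (8−1)·7.5²]/(14+8−2) = 56.3476
t = (42.2 − 52.7)/√[56.3476·(1/14 + 1/8)] = -3.156
df = n₁ + n₂ − 2 = 20
Two-sided p-value ≈ 0.0050
Since p ≈ 0.0050 < α = 0.05, reject H0; the evidence is statistically significant.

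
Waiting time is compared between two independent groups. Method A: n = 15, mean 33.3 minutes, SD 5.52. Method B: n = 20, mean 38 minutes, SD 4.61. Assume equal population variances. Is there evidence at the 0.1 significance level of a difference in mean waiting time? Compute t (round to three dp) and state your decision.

Let group 1 = method A, group 2 = method B. H0: μ_1 = μ_2; H1: μ_1 ≠ μ_2 (two-sample pooled-variance t-test, two-sided).
s_p² = [(15−1)·5.52² + (20−1)·4.61²]/(15+20−2) = 25.1629
t = (33.3 − 38)/√[25.1629·(1/15 + 1/20)] = -2.743
df = n₁ + n₂ − 2 = 33
Two-sided p-value ≈ 0.010
Since p ≈ 0.010 < α = 0.1, reject H0; the data support H1.

t = -2.743; reject H0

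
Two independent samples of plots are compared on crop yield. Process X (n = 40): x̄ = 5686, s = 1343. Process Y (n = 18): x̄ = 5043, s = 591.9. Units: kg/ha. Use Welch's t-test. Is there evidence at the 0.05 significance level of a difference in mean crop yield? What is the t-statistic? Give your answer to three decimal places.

2.531

Let group 1 = process X, group 2 = process Y. H0: μ_1 = μ_2; H1: μ_1 ≠ μ_2 (Welch's two-sample t-test, two-sided).
t = (x̄_1 − x̄_2)/√(s_1²/n_1 + s_2²/n_2) = (5686 − 5043)/√(1343²/40 + 591.9²/18) = 2.531
Welch–Satterthwaite df ≈ 56.00
Two-sided p-value ≈ 0.014
Since p ≈ 0.014 < α = 0.05, reject H0; the evidence is statistically significant.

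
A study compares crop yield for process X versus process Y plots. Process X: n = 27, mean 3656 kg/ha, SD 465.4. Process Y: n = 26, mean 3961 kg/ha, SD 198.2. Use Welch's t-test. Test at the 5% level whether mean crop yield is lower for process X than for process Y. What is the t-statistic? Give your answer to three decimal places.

-3.124

Let group 1 = process X, group 2 = process Y. H0: μ_1 = μ_2; H1: μ_1 < μ_2 (Welch's two-sample t-test, left-tailed).
t = (x̄_1 − x̄_2)/√(s_1²/n_1 + s_2²/n_2) = (3656 − 3961)/√(465.4²/27 + 198.2²/26) = -3.124
Welch–Satterthwaite df ≈ 35.41
p-value = P(T ≤ -3.124) ≈ 0.002
Since p ≈ 0.002 < α = 0.05, reject H0; the data support H1.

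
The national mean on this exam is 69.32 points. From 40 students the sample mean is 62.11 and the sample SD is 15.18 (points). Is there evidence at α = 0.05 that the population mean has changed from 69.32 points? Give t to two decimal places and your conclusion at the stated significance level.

t = -3.00; reject H0

H0: μ = 69.32; H1: μ ≠ 69.32 (one-sample t-test, two-sided).
t = (x̄ − μ₀)/(s/√n) = (62.11 − 69.32)/(15.18/√40) = -3.00
df = n − 1 = 39
Two-sided p-value ≈ 0.0046
Since p ≈ 0.0046 < α = 0.05, reject H0; the data support H1.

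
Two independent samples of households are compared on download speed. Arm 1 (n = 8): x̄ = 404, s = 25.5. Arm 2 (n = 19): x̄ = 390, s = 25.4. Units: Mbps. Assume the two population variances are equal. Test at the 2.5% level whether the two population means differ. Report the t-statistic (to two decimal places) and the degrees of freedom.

Let group 1 = arm 1, group 2 = arm 2. H0: μ_1 = μ_2; H1: μ_1 ≠ μ_2 (two-sample pooled-variance t-test, two-sided).
s_p² = [(8−1)·25.5² + (19−1)·25.4²]/(8+19−2) = 646.585
t = (404 − 390)/√[646.585·(1/8 + 1/19)] = 1.31
df = n₁ + n₂ − 2 = 25
Two-sided p-value ≈ 0.2033
Since p ≈ 0.2033 > α = 0.025, fail to reject H0; the evidence is not statistically significant.

t = 1.31, df = 25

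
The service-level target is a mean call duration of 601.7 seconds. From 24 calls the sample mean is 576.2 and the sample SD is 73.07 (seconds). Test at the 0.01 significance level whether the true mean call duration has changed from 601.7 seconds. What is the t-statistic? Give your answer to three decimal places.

-1.710

H0: μ = 601.7; H1: μ ≠ 601.7 (one-sample t-test, two-sided).
t = (x̄ − μ₀)/(s/√n) = (576.2 − 601.7)/(73.07/√24) = -1.710
df = n − 1 = 23
Two-sided p-value ≈ 0.1008
Since p ≈ 0.1008 > α = 0.01, fail to reject H0; the data do not provide sufficient evidence against H0.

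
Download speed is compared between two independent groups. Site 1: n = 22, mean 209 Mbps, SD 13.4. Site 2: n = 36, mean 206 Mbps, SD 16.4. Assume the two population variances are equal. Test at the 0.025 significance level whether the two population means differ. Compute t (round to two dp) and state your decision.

t = 0.72; fail to reject H0

Let group 1 = site 1, group 2 = site 2. H0: μ_1 = μ_2; H1: μ_1 ≠ μ_2 (two-sample pooled-variance t-test, two-sided).
s_p² = [(22−1)·13.4² + (36−1)·16.4²]/(22+36−2) = 235.435
t = (209 − 206)/√[235.435·(1/22 + 1/36)] = 0.72
df = n₁ + n₂ − 2 = 56
Two-sided p-value ≈ 0.4730
Since p ≈ 0.4730 > α = 0.025, fail to reject H0; the evidence is not statistically significant.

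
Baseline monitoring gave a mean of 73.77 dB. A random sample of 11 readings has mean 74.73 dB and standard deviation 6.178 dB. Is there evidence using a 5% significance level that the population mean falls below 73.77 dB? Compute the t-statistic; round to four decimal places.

0.5154

H0: μ = 73.77; H1: μ < 73.77 (one-sample t-test, left-tailed).
t = (x̄ − μ₀)/(s/√n) = (74.73 − 73.77)/(6.178/√11) = 0.5154
df = n − 1 = 10
p-value = P(T ≤ 0.5154) ≈ 0.6913
Since p ≈ 0.6913 > α = 0.05, fail to reject H0; the data do not provide sufficient evidence against H0.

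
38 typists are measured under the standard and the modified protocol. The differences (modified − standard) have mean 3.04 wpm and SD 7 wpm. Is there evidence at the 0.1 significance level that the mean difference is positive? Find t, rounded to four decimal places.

H0: μ_d = 0; H1: μ_d > 0 (paired t-test on the differences, right-tailed).
t = d̄/(s_d/√n) = 3.04/(7/√38) = 2.6771
df = n − 1 = 37
p-value = P(T ≥ 2.6771) ≈ 0.0055
Since p ≈ 0.0055 < α = 0.1, reject H0; the data support H1.

2.6771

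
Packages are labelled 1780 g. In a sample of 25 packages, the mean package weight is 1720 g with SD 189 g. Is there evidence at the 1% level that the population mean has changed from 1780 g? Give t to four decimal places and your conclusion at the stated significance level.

t = -1.5873; fail to reject H0

H0: μ = 1780; H1: μ ≠ 1780 (one-sample t-test, two-sided).
t = (x̄ − μ₀)/(s/√n) = (1720 − 1780)/(189/√25) = -1.5873
df = n − 1 = 24
Two-sided p-value ≈ 0.126
Since p ≈ 0.126 > α = 0.01, fail to reject H0; the data do not provide sufficient evidence against H0.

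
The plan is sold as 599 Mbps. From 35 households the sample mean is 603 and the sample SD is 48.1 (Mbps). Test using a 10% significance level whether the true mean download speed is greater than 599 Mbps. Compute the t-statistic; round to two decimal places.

0.49

H0: μ = 599; H1: μ > 599 (one-sample t-test, right-tailed).
t = (x̄ − μ₀)/(s/√n) = (603 − 599)/(48.1/√35) = 0.49
df = n − 1 = 34
p-value = P(T ≥ 0.49) ≈ 0.313
Since p ≈ 0.313 > α = 0.1, fail to reject H0; the data do not provide sufficient evidence against H0.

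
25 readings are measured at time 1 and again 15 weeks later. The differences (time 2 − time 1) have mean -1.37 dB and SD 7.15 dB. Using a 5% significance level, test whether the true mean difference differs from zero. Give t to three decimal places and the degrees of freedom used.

H0: μ_d = 0; H1: μ_d ≠ 0 (paired t-test on the differences, two-sided).
t = d̄/(s_d/√n) = -1.37/(7.15/√25) = -0.958
df = n − 1 = 24
Two-sided p-value ≈ 0.348
Since p ≈ 0.348 > α = 0.05, fail to reject H0; the evidence is not statistically significant.

t = -0.958, df = 24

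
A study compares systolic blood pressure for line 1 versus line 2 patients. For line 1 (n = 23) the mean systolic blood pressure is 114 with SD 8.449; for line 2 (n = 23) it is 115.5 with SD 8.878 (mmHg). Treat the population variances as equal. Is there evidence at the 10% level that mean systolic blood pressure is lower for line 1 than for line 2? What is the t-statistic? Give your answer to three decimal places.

Let group 1 = line 1, group 2 = line 2. H0: μ_1 = μ_2; H1: μ_1 < μ_2 (two-sample pooled-variance t-test, left-tailed).
s_p² = [(23−1)·8.449² + (23−1)·8.878²]/(23+23−2) = 75.1022
t = (114 − 115.5)/√[75.1022·(1/23 + 1/23)] = -0.587
df = n₁ + n₂ − 2 = 44
p-value = P(T ≤ -0.587) ≈ 0.280
Since p ≈ 0.280 > α = 0.1, fail to reject H0; the data do not provide sufficient evidence against H0.

-0.587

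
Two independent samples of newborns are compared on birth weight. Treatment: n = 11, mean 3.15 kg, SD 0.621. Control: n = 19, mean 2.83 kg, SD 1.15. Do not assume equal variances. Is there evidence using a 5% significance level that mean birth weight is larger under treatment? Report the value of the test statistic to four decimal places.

Let group 1 = treatment, group 2 = control. H0: μ_1 = μ_2; H1: μ_1 > μ_2 (Welch's two-sample t-test, right-tailed).
t = (x̄_1 − x̄_2)/√(s_1²/n_1 + s_2²/n_2) = (3.15 − 2.83)/√(0.621²/11 + 1.15²/19) = 0.9891
Welch–Satterthwaite df ≈ 27.94
p-value = P(T ≥ 0.9891) ≈ 0.166
Since p ≈ 0.166 > α = 0.05, fail to reject H0; the evidence is not statistically significant.

0.9891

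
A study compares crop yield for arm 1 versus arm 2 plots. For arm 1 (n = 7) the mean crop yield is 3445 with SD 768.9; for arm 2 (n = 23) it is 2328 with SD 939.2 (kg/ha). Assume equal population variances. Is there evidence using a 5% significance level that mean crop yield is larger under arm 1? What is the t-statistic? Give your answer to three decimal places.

Let group 1 = arm 1, group 2 = arm 2. H0: μ_1 = μ_2; H1: μ_1 > μ_2 (two-sample pooled-variance t-test, right-tailed).
s_p² = [(7−1)·768.9² + (23−1)·939.2²]/(7+23−2) = 819763
t = (3445 − 2328)/√[819763·(1/7 + 1/23)] = 2.858
df = n₁ + n₂ − 2 = 28
p-value = P(T ≥ 2.858) ≈ 0.004
Since p ≈ 0.004 < α = 0.05, reject H0; the evidence is statistically significant.

2.858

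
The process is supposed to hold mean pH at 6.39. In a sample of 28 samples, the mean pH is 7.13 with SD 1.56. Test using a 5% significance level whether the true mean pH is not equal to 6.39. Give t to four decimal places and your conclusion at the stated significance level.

H0: μ = 6.39; H1: μ ≠ 6.39 (one-sample t-test, two-sided).
t = (x̄ − μ₀)/(s/√n) = (7.13 − 6.39)/(1.56/√28) = 2.5101
df = n − 1 = 27
Two-sided p-value ≈ 0.018
Since p ≈ 0.018 < α = 0.05, reject H0; the evidence is statistically significant.

t = 2.5101; reject H0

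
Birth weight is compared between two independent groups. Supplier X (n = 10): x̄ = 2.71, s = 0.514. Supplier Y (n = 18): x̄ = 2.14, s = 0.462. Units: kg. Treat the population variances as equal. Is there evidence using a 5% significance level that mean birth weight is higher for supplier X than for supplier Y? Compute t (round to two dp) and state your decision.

t = 3.01; reject H0

Let group 1 = supplier X, group 2 = supplier Y. H0: μ_1 = μ_2; H1: μ_1 > μ_2 (two-sample pooled-variance t-test, right-tailed).
s_p² = [(10−1)·0.514² + (18−1)·0.462²]/(10+18−2) = 0.231012
t = (2.71 − 2.14)/√[0.231012·(1/10 + 1/18)] = 3.01
df = n₁ + n₂ − 2 = 26
p-value = P(T ≥ 3.01) ≈ 0.003
Since p ≈ 0.003 < α = 0.05, reject H0; the evidence is statistically significant.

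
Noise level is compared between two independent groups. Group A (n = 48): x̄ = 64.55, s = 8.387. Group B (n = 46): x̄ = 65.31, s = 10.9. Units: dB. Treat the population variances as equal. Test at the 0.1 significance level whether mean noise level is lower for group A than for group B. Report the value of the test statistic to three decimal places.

Let group 1 = group A, group 2 = group B. H0: μ_1 = μ_2; H1: μ_1 < μ_2 (two-sample pooled-variance t-test, left-tailed).
s_p² = [(48−1)·8.387² + (46−1)·10.9²]/(48+46−2) = 94.0491
t = (64.55 − 65.31)/√[94.0491·(1/48 + 1/46)] = -0.380
df = n₁ + n₂ − 2 = 92
p-value = P(T ≤ -0.380) ≈ 0.352
Since p ≈ 0.352 > α = 0.1, fail to reject H0; the data do not provide sufficient evidence against H0.

-0.380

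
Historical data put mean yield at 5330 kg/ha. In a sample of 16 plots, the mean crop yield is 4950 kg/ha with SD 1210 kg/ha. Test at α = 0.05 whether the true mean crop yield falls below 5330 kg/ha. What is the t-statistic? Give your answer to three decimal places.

H0: μ = 5330; H1: μ < 5330 (one-sample t-test, left-tailed).
t = (x̄ − μ₀)/(s/√n) = (4950 − 5330)/(1210/√16) = -1.256
df = n − 1 = 15
p-value = P(T ≤ -1.256) ≈ 0.1141
Since p ≈ 0.1141 > α = 0.05, fail to reject H0; the data do not provide sufficient evidence against H0.

-1.256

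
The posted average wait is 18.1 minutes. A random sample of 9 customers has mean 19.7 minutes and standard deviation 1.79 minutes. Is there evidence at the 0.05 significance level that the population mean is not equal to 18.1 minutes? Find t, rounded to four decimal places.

2.6816

H0: μ = 18.1; H1: μ ≠ 18.1 (one-sample t-test, two-sided).
t = (x̄ − μ₀)/(s/√n) = (19.7 − 18.1)/(1.79/√9) = 2.6816
df = n − 1 = 8
Two-sided p-value ≈ 0.028
Since p ≈ 0.028 < α = 0.05, reject H0; the evidence is statistically significant.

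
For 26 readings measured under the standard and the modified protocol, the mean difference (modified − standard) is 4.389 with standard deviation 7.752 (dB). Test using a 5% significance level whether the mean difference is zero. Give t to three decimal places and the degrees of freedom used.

H0: μ_d = 0; H1: μ_d ≠ 0 (paired t-test on the differences, two-sided).
t = d̄/(s_d/√n) = 4.389/(7.752/√26) = 2.887
df = n − 1 = 25
Two-sided p-value ≈ 0.0079
Since p ≈ 0.0079 < α = 0.05, reject H0; the data support H1.

t = 2.887, df = 25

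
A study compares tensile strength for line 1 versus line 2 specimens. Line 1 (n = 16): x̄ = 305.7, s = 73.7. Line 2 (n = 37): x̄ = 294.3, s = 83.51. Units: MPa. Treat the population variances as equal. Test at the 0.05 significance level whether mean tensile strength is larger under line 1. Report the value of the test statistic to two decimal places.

Let group 1 = line 1, group 2 = line 2. H0: μ_1 = μ_2; H1: μ_1 > μ_2 (two-sample pooled-variance t-test, right-tailed).
s_p² = [(16−1)·73.7² + (37−1)·83.51²]/(16+37−2) = 6520.32
t = (305.7 − 294.3)/√[6520.32·(1/16 + 1/37)] = 0.47
df = n₁ + n₂ − 2 = 51
p-value = P(T ≥ 0.47) ≈ 0.3195
Since p ≈ 0.3195 > α = 0.05, fail to reject H0; the evidence is not statistically significant.

0.47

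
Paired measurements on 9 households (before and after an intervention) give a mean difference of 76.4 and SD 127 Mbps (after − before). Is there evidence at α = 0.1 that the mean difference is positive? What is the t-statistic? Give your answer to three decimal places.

H0: μ_d = 0; H1: μ_d > 0 (paired t-test on the differences, right-tailed).
t = d̄/(s_d/√n) = 76.4/(127/√9) = 1.805
df = n − 1 = 8
p-value = P(T ≥ 1.805) ≈ 0.0544
Since p ≈ 0.0544 < α = 0.1, reject H0; the data support H1.

1.805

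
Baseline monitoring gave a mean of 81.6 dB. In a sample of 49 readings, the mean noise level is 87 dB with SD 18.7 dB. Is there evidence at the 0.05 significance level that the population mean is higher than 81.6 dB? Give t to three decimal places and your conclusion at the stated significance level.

t = 2.021; reject H0

H0: μ = 81.6; H1: μ > 81.6 (one-sample t-test, right-tailed).
t = (x̄ − μ₀)/(s/√n) = (87 − 81.6)/(18.7/√49) = 2.021
df = n − 1 = 48
p-value = P(T ≥ 2.021) ≈ 0.024
Since p ≈ 0.024 < α = 0.05, reject H0; the data support H1.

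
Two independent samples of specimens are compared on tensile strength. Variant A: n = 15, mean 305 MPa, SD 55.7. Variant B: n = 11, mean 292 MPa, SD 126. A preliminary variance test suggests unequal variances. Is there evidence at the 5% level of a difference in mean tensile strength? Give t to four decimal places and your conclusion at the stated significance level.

Let group 1 = variant A, group 2 = variant B. H0: μ_1 = μ_2; H1: μ_1 ≠ μ_2 (Welch's two-sample t-test, two-sided).
t = (x̄_1 − x̄_2)/√(s_1²/n_1 + s_2²/n_2) = (305 − 292)/√(55.7²/15 + 126²/11) = 0.3200
Welch–Satterthwaite df ≈ 12.88
Two-sided p-value ≈ 0.7541
Since p ≈ 0.7541 > α = 0.05, fail to reject H0; the evidence is not statistically significant.

t = 0.3200; fail to reject H0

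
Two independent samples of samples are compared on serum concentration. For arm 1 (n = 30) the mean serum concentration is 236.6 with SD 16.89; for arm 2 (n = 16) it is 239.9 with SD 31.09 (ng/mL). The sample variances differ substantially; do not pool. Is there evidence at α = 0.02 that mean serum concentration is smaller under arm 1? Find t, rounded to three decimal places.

Let group 1 = arm 1, group 2 = arm 2. H0: μ_1 = μ_2; H1: μ_1 < μ_2 (Welch's two-sample t-test, left-tailed).
t = (x̄_1 − x̄_2)/√(s_1²/n_1 + s_2²/n_2) = (236.6 − 239.9)/√(16.89²/30 + 31.09²/16) = -0.395
Welch–Satterthwaite df ≈ 19.84
p-value = P(T ≤ -0.395) ≈ 0.3487
Since p ≈ 0.3487 > α = 0.02, fail to reject H0; the data do not provide sufficient evidence against H0.

-0.395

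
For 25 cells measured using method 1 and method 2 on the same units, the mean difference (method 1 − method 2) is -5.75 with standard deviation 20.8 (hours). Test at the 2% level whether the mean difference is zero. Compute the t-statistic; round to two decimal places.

-1.38

H0: μ_d = 0; H1: μ_d ≠ 0 (paired t-test on the differences, two-sided).
t = d̄/(s_d/√n) = -5.75/(20.8/√25) = -1.38
df = n − 1 = 24
Two-sided p-value ≈ 0.1796
Since p ≈ 0.1796 > α = 0.02, fail to reject H0; the evidence is not statistically significant.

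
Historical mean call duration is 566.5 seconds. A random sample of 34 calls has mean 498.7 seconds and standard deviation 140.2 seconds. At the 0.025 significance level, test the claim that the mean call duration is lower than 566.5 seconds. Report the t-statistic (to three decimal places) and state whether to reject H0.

H0: μ = 566.5; H1: μ < 566.5 (one-sample t-test, left-tailed).
t = (x̄ − μ₀)/(s/√n) = (498.7 − 566.5)/(140.2/√34) = -2.820
df = n − 1 = 33
p-value = P(T ≤ -2.820) ≈ 0.004
Since p ≈ 0.004 < α = 0.025, reject H0; the evidence is statistically significant.

t = -2.820; reject H0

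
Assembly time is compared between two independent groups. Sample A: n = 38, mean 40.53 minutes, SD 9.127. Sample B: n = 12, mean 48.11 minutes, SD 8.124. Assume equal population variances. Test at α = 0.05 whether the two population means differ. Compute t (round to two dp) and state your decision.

Let group 1 = sample A, group 2 = sample B. H0: μ_1 = μ_2; H1: μ_1 ≠ μ_2 (two-sample pooled-variance t-test, two-sided).
s_p² = [(38−1)·9.127² + (12−1)·8.124²]/(38+12−2) = 79.3369
t = (40.53 − 48.11)/√[79.3369·(1/38 + 1/12)] = -2.57
df = n₁ + n₂ − 2 = 48
Two-sided p-value ≈ 0.013
Since p ≈ 0.013 < α = 0.05, reject H0; the evidence is statistically significant.

t = -2.57; reject H0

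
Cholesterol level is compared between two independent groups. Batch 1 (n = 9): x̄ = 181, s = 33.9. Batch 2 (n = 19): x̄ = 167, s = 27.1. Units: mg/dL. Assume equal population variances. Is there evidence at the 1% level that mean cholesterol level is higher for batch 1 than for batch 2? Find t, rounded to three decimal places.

1.178

Let group 1 = batch 1, group 2 = batch 2. H0: μ_1 = μ_2; H1: μ_1 > μ_2 (two-sample pooled-variance t-test, right-tailed).
s_p² = [(9−1)·33.9² + (19−1)·27.1²]/(9+19−2) = 862.041
t = (181 − 167)/√[862.041·(1/9 + 1/19)] = 1.178
df = n₁ + n₂ − 2 = 26
p-value = P(T ≥ 1.178) ≈ 0.125
Since p ≈ 0.125 > α = 0.01, fail to reject H0; the evidence is not statistically significant.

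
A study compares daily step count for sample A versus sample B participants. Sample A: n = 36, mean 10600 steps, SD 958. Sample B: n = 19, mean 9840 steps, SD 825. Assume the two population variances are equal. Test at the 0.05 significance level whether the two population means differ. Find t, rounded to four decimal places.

2.9291

Let group 1 = sample A, group 2 = sample B. H0: μ_1 = μ_2; H1: μ_1 ≠ μ_2 (two-sample pooled-variance t-test, two-sided).
s_p² = [(36−1)·958² + (19−1)·825²]/(36+19−2) = 837226
t = (10600 − 9840)/√[837226·(1/36 + 1/19)] = 2.9291
df = n₁ + n₂ − 2 = 53
Two-sided p-value ≈ 0.005
Since p ≈ 0.005 < α = 0.05, reject H0; the data support H1.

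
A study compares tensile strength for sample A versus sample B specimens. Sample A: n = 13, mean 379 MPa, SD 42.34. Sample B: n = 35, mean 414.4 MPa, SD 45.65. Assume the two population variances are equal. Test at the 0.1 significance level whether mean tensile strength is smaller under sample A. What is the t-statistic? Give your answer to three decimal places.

Let group 1 = sample A, group 2 = sample B. H0: μ_1 = μ_2; H1: μ_1 < μ_2 (two-sample pooled-variance t-test, left-tailed).
s_p² = [(13−1)·42.34² + (35−1)·45.65²]/(13+35−2) = 2007.95
t = (379 − 414.4)/√[2007.95·(1/13 + 1/35)] = -2.432
df = n₁ + n₂ − 2 = 46
p-value = P(T ≤ -2.432) ≈ 0.009
Since p ≈ 0.009 < α = 0.1, reject H0; the evidence is statistically significant.

-2.432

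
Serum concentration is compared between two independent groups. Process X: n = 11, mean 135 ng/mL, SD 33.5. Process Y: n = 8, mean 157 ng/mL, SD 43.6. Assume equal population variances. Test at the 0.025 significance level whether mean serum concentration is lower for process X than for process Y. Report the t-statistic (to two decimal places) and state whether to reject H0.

t = -1.25; fail to reject H0

Let group 1 = process X, group 2 = process Y. H0: μ_1 = μ_2; H1: μ_1 < μ_2 (two-sample pooled-variance t-test, left-tailed).
s_p² = [(11−1)·33.5² + (8−1)·43.6²]/(11+8−2) = 1442.9
t = (135 − 157)/√[1442.9·(1/11 + 1/8)] = -1.25
df = n₁ + n₂ − 2 = 17
p-value = P(T ≤ -1.25) ≈ 0.1148
Since p ≈ 0.1148 > α = 0.025, fail to reject H0; the data do not provide sufficient evidence against H0.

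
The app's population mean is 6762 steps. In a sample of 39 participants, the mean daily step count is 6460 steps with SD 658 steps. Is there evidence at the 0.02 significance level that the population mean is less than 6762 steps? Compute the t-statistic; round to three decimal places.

H0: μ = 6762; H1: μ < 6762 (one-sample t-test, left-tailed).
t = (x̄ − μ₀)/(s/√n) = (6460 − 6762)/(658/√39) = -2.866
df = n − 1 = 38
p-value = P(T ≤ -2.866) ≈ 0.003
Since p ≈ 0.003 < α = 0.02, reject H0; the evidence is statistically significant.

-2.866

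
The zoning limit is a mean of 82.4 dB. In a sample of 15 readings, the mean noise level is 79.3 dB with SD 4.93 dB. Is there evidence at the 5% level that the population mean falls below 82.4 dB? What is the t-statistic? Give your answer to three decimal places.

H0: μ = 82.4; H1: μ < 82.4 (one-sample t-test, left-tailed).
t = (x̄ − μ₀)/(s/√n) = (79.3 − 82.4)/(4.93/√15) = -2.435
df = n − 1 = 14
p-value = P(T ≤ -2.435) ≈ 0.014
Since p ≈ 0.014 < α = 0.05, reject H0; the data support H1.

-2.435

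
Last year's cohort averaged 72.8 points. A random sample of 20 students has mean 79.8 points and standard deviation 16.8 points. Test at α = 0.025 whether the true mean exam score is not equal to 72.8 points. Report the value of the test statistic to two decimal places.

H0: μ = 72.8; H1: μ ≠ 72.8 (one-sample t-test, two-sided).
t = (x̄ − μ₀)/(s/√n) = (79.8 − 72.8)/(16.8/√20) = 1.86
df = n − 1 = 19
Two-sided p-value ≈ 0.078
Since p ≈ 0.078 > α = 0.025, fail to reject H0; the data do not provide sufficient evidence against H0.

1.86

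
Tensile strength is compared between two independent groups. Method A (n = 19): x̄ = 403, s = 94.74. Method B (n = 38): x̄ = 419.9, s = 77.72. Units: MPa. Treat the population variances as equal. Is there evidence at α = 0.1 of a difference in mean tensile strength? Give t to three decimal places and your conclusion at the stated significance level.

t = -0.719; fail to reject H0

Let group 1 = method A, group 2 = method B. H0: μ_1 = μ_2; H1: μ_1 ≠ μ_2 (two-sample pooled-variance t-test, two-sided).
s_p² = [(19−1)·94.74² + (38−1)·77.72²]/(19+38−2) = 7001.03
t = (403 − 419.9)/√[7001.03·(1/19 + 1/38)] = -0.719
df = n₁ + n₂ − 2 = 55
Two-sided p-value ≈ 0.4753
Since p ≈ 0.4753 > α = 0.1, fail to reject H0; the data do not provide sufficient evidence against H0.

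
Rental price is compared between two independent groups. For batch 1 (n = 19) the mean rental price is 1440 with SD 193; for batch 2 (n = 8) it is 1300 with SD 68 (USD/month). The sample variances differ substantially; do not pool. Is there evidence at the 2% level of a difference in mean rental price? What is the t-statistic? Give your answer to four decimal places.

Let group 1 = batch 1, group 2 = batch 2. H0: μ_1 = μ_2; H1: μ_1 ≠ μ_2 (Welch's two-sample t-test, two-sided).
t = (x̄_1 − x̄_2)/√(s_1²/n_1 + s_2²/n_2) = (1440 − 1300)/√(193²/19 + 68²/8) = 2.7787
Welch–Satterthwaite df ≈ 24.67
Two-sided p-value ≈ 0.010
Since p ≈ 0.010 < α = 0.02, reject H0; the evidence is statistically significant.

2.7787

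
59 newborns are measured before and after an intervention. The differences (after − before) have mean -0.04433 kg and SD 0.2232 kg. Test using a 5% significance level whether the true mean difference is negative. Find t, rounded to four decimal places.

-1.5256

H0: μ_d = 0; H1: μ_d < 0 (paired t-test on the differences, left-tailed).
t = d̄/(s_d/√n) = -0.04433/(0.2232/√59) = -1.5256
df = n − 1 = 58
p-value = P(T ≤ -1.5256) ≈ 0.0663
Since p ≈ 0.0663 > α = 0.05, fail to reject H0; the evidence is not statistically significant.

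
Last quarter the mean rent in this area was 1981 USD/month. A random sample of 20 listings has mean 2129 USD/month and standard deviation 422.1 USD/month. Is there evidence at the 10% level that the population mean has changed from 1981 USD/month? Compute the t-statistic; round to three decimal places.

H0: μ = 1981; H1: μ ≠ 1981 (one-sample t-test, two-sided).
t = (x̄ − μ₀)/(s/√n) = (2129 − 1981)/(422.1/√20) = 1.568
df = n − 1 = 19
Two-sided p-value ≈ 0.133
Since p ≈ 0.133 > α = 0.1, fail to reject H0; the data do not provide sufficient evidence against H0.

1.568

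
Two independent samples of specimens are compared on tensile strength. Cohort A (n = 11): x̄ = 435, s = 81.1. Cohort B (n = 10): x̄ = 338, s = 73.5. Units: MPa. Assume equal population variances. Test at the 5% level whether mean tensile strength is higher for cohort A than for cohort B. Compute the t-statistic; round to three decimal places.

Let group 1 = cohort A, group 2 = cohort B. H0: μ_1 = μ_2; H1: μ_1 > μ_2 (two-sample pooled-variance t-test, right-tailed).
s_p² = [(11−1)·81.1² + (10−1)·73.5²]/(11+10−2) = 6020.65
t = (435 − 338)/√[6020.65·(1/11 + 1/10)] = 2.861
df = n₁ + n₂ − 2 = 19
p-value = P(T ≥ 2.861) ≈ 0.005
Since p ≈ 0.005 < α = 0.05, reject H0; the data support H1.

2.861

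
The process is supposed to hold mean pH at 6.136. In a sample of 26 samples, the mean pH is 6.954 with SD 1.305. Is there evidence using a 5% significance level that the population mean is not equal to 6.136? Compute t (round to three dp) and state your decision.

H0: μ = 6.136; H1: μ ≠ 6.136 (one-sample t-test, two-sided).
t = (x̄ − μ₀)/(s/√n) = (6.954 − 6.136)/(1.305/√26) = 3.196
df = n − 1 = 25
Two-sided p-value ≈ 0.0038
Since p ≈ 0.0038 < α = 0.05, reject H0; the evidence is statistically significant.

t = 3.196; reject H0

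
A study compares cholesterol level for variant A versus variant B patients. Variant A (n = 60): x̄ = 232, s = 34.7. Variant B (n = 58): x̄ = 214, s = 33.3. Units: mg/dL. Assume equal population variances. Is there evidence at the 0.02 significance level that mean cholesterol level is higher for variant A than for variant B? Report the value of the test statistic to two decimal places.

Let group 1 = variant A, group 2 = variant B. H0: μ_1 = μ_2; H1: μ_1 > μ_2 (two-sample pooled-variance t-test, right-tailed).
s_p² = [(60−1)·34.7² + (58−1)·33.3²]/(60+58−2) = 1157.31
t = (232 − 214)/√[1157.31·(1/60 + 1/58)] = 2.87
df = n₁ + n₂ − 2 = 116
p-value = P(T ≥ 2.87) ≈ 0.002
Since p ≈ 0.002 < α = 0.02, reject H0; the evidence is statistically significant.

2.87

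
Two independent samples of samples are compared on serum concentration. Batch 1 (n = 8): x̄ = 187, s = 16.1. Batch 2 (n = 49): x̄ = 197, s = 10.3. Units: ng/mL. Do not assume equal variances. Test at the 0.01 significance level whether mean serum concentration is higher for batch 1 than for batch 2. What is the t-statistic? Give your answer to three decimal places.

Let group 1 = batch 1, group 2 = batch 2. H0: μ_1 = μ_2; H1: μ_1 > μ_2 (Welch's two-sample t-test, right-tailed).
t = (x̄_1 − x̄_2)/√(s_1²/n_1 + s_2²/n_2) = (187 − 197)/√(16.1²/8 + 10.3²/49) = -1.701
Welch–Satterthwaite df ≈ 7.96
p-value = P(T ≥ -1.701) ≈ 0.936
Since p ≈ 0.936 > α = 0.01, fail to reject H0; the data do not provide sufficient evidence against H0.

-1.701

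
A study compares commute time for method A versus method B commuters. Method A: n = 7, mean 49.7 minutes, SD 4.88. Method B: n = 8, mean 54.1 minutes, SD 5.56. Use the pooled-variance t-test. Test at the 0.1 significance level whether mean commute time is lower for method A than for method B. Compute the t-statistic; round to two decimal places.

-1.62

Let group 1 = method A, group 2 = method B. H0: μ_1 = μ_2; H1: μ_1 < μ_2 (two-sample pooled-variance t-test, left-tailed).
s_p² = [(7−1)·4.88² + (8−1)·5.56²]/(7+8−2) = 27.637
t = (49.7 − 54.1)/√[27.637·(1/7 + 1/8)] = -1.62
df = n₁ + n₂ − 2 = 13
p-value = P(T ≤ -1.62) ≈ 0.065
Since p ≈ 0.065 < α = 0.1, reject H0; the evidence is statistically significant.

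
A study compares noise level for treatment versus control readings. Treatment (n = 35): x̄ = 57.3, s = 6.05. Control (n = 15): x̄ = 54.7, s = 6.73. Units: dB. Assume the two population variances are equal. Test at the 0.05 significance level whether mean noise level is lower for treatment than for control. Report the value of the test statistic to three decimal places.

Let group 1 = treatment, group 2 = control. H0: μ_1 = μ_2; H1: μ_1 < μ_2 (two-sample pooled-variance t-test, left-tailed).
s_p² = [(35−1)·6.05² + (15−1)·6.73²]/(35+15−2) = 39.1372
t = (57.3 − 54.7)/√[39.1372·(1/35 + 1/15)] = 1.347
df = n₁ + n₂ − 2 = 48
p-value = P(T ≤ 1.347) ≈ 0.908
Since p ≈ 0.908 > α = 0.05, fail to reject H0; the evidence is not statistically significant.

1.347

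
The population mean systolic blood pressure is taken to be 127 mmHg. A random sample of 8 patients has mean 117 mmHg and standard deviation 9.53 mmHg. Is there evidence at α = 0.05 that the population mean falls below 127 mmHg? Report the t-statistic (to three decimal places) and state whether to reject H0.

t = -2.968; reject H0

H0: μ = 127; H1: μ < 127 (one-sample t-test, left-tailed).
t = (x̄ − μ₀)/(s/√n) = (117 − 127)/(9.53/√8) = -2.968
df = n − 1 = 7
p-value = P(T ≤ -2.968) ≈ 0.010
Since p ≈ 0.010 < α = 0.05, reject H0; the evidence is statistically significant.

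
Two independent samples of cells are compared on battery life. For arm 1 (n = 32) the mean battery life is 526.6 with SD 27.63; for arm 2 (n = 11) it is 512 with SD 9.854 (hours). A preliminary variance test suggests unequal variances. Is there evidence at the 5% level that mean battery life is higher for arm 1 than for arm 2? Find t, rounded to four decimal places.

2.5538

Let group 1 = arm 1, group 2 = arm 2. H0: μ_1 = μ_2; H1: μ_1 > μ_2 (Welch's two-sample t-test, right-tailed).
t = (x̄_1 − x̄_2)/√(s_1²/n_1 + s_2²/n_2) = (526.6 − 512)/√(27.63²/32 + 9.854²/11) = 2.5538
Welch–Satterthwaite df ≈ 40.85
p-value = P(T ≥ 2.5538) ≈ 0.007
Since p ≈ 0.007 < α = 0.05, reject H0; the data support H1.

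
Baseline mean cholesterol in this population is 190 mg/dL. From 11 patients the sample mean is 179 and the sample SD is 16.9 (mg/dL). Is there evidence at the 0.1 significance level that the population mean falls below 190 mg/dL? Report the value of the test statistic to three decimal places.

H0: μ = 190; H1: μ < 190 (one-sample t-test, left-tailed).
t = (x̄ − μ₀)/(s/√n) = (179 − 190)/(16.9/√11) = -2.159
df = n − 1 = 10
p-value = P(T ≤ -2.159) ≈ 0.028
Since p ≈ 0.028 < α = 0.1, reject H0; the evidence is statistically significant.

-2.159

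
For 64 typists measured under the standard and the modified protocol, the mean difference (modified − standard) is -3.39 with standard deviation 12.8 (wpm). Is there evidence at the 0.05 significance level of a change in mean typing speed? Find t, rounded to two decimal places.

-2.12

H0: μ_d = 0; H1: μ_d ≠ 0 (paired t-test on the differences, two-sided).
t = d̄/(s_d/√n) = -3.39/(12.8/√64) = -2.12
df = n − 1 = 63
Two-sided p-value ≈ 0.0381
Since p ≈ 0.0381 < α = 0.05, reject H0; the data support H1.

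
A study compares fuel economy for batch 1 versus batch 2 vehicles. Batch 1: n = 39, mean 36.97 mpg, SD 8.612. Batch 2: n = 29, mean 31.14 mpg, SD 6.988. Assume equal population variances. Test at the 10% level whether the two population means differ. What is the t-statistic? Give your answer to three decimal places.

Let group 1 = batch 1, group 2 = batch 2. H0: μ_1 = μ_2; H1: μ_1 ≠ μ_2 (two-sample pooled-variance t-test, two-sided).
s_p² = [(39−1)·8.612² + (29−1)·6.988²]/(39+29−2) = 63.4186
t = (36.97 − 31.14)/√[63.4186·(1/39 + 1/29)] = 2.986
df = n₁ + n₂ − 2 = 66
Two-sided p-value ≈ 0.0040
Since p ≈ 0.0040 < α = 0.1, reject H0; the evidence is statistically significant.

2.986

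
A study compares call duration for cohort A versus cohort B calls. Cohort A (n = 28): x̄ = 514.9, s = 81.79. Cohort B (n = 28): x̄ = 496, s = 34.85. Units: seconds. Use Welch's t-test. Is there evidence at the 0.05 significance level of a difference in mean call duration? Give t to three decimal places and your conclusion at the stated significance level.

t = 1.125; fail to reject H0

Let group 1 = cohort A, group 2 = cohort B. H0: μ_1 = μ_2; H1: μ_1 ≠ μ_2 (Welch's two-sample t-test, two-sided).
t = (x̄_1 − x̄_2)/√(s_1²/n_1 + s_2²/n_2) = (514.9 − 496)/√(81.79²/28 + 34.85²/28) = 1.125
Welch–Satterthwaite df ≈ 36.49
Two-sided p-value ≈ 0.268
Since p ≈ 0.268 > α = 0.05, fail to reject H0; the data do not provide sufficient evidence against H0.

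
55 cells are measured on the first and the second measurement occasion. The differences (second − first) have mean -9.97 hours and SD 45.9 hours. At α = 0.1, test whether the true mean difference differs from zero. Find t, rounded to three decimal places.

-1.611

H0: μ_d = 0; H1: μ_d ≠ 0 (paired t-test on the differences, two-sided).
t = d̄/(s_d/√n) = -9.97/(45.9/√55) = -1.611
df = n − 1 = 54
Two-sided p-value ≈ 0.113
Since p ≈ 0.113 > α = 0.1, fail to reject H0; the data do not provide sufficient evidence against H0.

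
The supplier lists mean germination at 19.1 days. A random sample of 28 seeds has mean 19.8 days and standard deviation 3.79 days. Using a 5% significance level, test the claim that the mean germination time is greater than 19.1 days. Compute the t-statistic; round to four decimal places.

H0: μ = 19.1; H1: μ > 19.1 (one-sample t-test, right-tailed).
t = (x̄ − μ₀)/(s/√n) = (19.8 − 19.1)/(3.79/√28) = 0.9773
df = n − 1 = 27
p-value = P(T ≥ 0.9773) ≈ 0.1685
Since p ≈ 0.1685 > α = 0.05, fail to reject H0; the data do not provide sufficient evidence against H0.

0.9773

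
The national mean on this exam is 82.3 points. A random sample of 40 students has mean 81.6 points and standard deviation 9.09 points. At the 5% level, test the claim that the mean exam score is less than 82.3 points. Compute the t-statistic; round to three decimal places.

-0.487

H0: μ = 82.3; H1: μ < 82.3 (one-sample t-test, left-tailed).
t = (x̄ − μ₀)/(s/√n) = (81.6 − 82.3)/(9.09/√40) = -0.487
df = n − 1 = 39
p-value = P(T ≤ -0.487) ≈ 0.3145
Since p ≈ 0.3145 > α = 0.05, fail to reject H0; the evidence is not statistically significant.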